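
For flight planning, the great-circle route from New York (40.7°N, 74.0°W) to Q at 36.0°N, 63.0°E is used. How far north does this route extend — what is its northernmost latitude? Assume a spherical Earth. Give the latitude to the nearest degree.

The great circle lies in the plane with unit normal n̂ = (p₁ × p₂)/|p₁ × p₂|.
Here n̂_z ≈ +0.419; the vertex latitude is φ_max = arccos|n̂_z| ≈ 65.2°.

≈ 65°N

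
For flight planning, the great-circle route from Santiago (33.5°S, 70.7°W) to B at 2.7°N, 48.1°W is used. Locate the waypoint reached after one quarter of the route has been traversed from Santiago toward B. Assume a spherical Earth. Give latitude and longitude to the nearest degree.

≈ 25°S, 64°W

Convert each endpoint to a unit vector on the sphere (x = cos φ cos λ, y = cos φ sin λ, z = sin φ).
The central angle between the endpoints is δ = arccos(p₁·p₂) ≈ 0.733 rad (42.0°).
Interpolate at f = 1/4 with slerp weights a = sin((1−f)δ)/sin δ ≈ 0.781, b = sin(fδ)/sin δ ≈ 0.272.
p = a·p₁ + b·p₂ ≈ (0.397, -0.817, -0.418); φ = arcsin(p_z) ≈ -24.72°, λ = atan2(p_y, p_x) ≈ -64.09°.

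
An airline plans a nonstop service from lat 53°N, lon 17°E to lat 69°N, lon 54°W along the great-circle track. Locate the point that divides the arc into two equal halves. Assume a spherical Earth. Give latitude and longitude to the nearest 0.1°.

Write both endpoints as unit vectors p₁, p₂ with components (cos φ cos λ, cos φ sin λ, sin φ).
The central angle between the endpoints is δ = arccos(p₁·p₂) ≈ 0.617 rad (35.3°).
Interpolate at f = 1/2 with slerp weights a = sin((1−f)δ)/sin δ ≈ 0.525, b = sin(fδ)/sin δ ≈ 0.525.
p = a·p₁ + b·p₂ ≈ (0.413, -0.060, 0.909); φ = arcsin(p_z) ≈ 65.36°, λ = atan2(p_y, p_x) ≈ -8.25°.

≈ lat 65.4°N, lon 8.2°W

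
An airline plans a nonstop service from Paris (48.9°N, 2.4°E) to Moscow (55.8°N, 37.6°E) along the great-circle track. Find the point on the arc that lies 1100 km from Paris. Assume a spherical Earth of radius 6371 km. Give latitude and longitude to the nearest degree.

≈ 53°N, 17°E

Write both endpoints as unit vectors p₁, p₂ with components (cos φ cos λ, cos φ sin λ, sin φ).
The central angle between the endpoints is δ = arccos(p₁·p₂) ≈ 0.389 rad (22.3°). The total great-circle distance is δ·R ≈ 0.389 × 6371 ≈ 2480 km, so the target fraction is f = 1100/2480 ≈ 0.444.
Interpolate at f ≈ 0.444 with slerp weights a = sin((1−f)δ)/sin δ ≈ 0.566, b = sin(fδ)/sin δ ≈ 0.453.
p = a·p₁ + b·p₂ ≈ (0.574, 0.171, 0.801); φ = arcsin(p_z) ≈ 53.24°, λ = atan2(p_y, p_x) ≈ 16.59°.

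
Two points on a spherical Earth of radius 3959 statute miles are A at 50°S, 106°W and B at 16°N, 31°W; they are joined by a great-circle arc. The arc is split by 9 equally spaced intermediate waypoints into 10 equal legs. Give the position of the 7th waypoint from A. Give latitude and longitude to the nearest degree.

≈ 6°S, 48°W

Write both endpoints as unit vectors p₁, p₂ with components (cos φ cos λ, cos φ sin λ, sin φ).
The central angle between the endpoints is δ = arccos(p₁·p₂) ≈ 1.622 rad (92.9°).
Interpolate at f = 7/10 with slerp weights a = sin((1−f)δ)/sin δ ≈ 0.468, b = sin(fδ)/sin δ ≈ 0.908.
p = a·p₁ + b·p₂ ≈ (0.665, -0.739, -0.108); φ = arcsin(p_z) ≈ -6.23°, λ = atan2(p_y, p_x) ≈ -48.00°.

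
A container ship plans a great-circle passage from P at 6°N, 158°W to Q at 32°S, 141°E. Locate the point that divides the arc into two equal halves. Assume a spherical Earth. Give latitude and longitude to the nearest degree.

From cos δ = sin φ₁ sin φ₂ + cos φ₁ cos φ₂ cos Δλ, the central angle is δ ≈ 1.209 rad (69.3°).
Interpolate at f = 1/2 with slerp weights a = sin((1−f)δ)/sin δ ≈ 0.608, b = sin(fδ)/sin δ ≈ 0.608.
p = a·p₁ + b·p₂ ≈ (-0.961, 0.098, -0.259); φ = arcsin(p_z) ≈ -14.98°, λ = atan2(p_y, p_x) ≈ 174.18°.

≈ 15°S, 174°E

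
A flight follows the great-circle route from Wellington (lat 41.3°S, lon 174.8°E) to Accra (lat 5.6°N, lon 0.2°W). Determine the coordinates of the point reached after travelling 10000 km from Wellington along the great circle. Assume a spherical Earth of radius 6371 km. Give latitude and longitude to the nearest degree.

≈ lat 48°S, lon 8°E

From cos δ = sin φ₁ sin φ₂ + cos φ₁ cos φ₂ cos Δλ, the central angle is δ ≈ 2.514 rad (144.0°). The total great-circle distance is δ·R ≈ 2.514 × 6371 ≈ 16014 km, so the target fraction is f = 10000/16014 ≈ 0.624.
Interpolate at f ≈ 0.624 with slerp weights a = sin((1−f)δ)/sin δ ≈ 1.379, b = sin(fδ)/sin δ ≈ 1.702.
p = a·p₁ + b·p₂ ≈ (0.663, 0.088, -0.744); φ = arcsin(p_z) ≈ -48.06°, λ = atan2(p_y, p_x) ≈ 7.56°.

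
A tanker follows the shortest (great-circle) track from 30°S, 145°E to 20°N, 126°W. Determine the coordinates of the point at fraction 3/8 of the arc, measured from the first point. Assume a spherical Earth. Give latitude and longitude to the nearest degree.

Write both endpoints as unit vectors p₁, p₂ with components (cos φ cos λ, cos φ sin λ, sin φ).
The central angle between the endpoints is δ = arccos(p₁·p₂) ≈ 1.728 rad (99.0°).
Interpolate at f = 3/8 with slerp weights a = sin((1−f)δ)/sin δ ≈ 0.893, b = sin(fδ)/sin δ ≈ 0.611.
p = a·p₁ + b·p₂ ≈ (-0.971, -0.021, -0.237); φ = arcsin(p_z) ≈ -13.74°, λ = atan2(p_y, p_x) ≈ -178.76°.

≈ 14°S, 179°W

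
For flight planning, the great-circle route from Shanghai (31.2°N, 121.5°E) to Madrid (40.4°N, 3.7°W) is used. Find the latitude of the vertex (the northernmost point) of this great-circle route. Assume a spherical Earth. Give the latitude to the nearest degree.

≈ 58°N

The great circle lies in the plane with unit normal n̂ = (p₁ × p₂)/|p₁ × p₂|.
Here n̂_z ≈ -0.533; the vertex latitude is φ_max = arccos|n̂_z| ≈ 57.8°.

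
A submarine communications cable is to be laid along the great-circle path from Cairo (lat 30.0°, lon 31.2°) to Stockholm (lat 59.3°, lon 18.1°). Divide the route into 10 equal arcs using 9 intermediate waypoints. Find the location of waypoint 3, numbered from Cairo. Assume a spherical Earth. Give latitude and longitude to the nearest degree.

≈ lat 39°, lon 29°

From cos δ = sin φ₁ sin φ₂ + cos φ₁ cos φ₂ cos Δλ, the central angle is δ ≈ 0.534 rad (30.6°).
Interpolate at f = 3/10 with slerp weights a = sin((1−f)δ)/sin δ ≈ 0.717, b = sin(fδ)/sin δ ≈ 0.313.
p = a·p₁ + b·p₂ ≈ (0.684, 0.372, 0.628); φ = arcsin(p_z) ≈ 38.92°, λ = atan2(p_y, p_x) ≈ 28.53°.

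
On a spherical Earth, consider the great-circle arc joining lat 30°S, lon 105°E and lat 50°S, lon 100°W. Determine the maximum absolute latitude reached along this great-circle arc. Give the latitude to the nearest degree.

The great circle lies in the plane with unit normal n̂ = (p₁ × p₂)/|p₁ × p₂|.
Here n̂_z ≈ +0.237; the vertex latitude is φ_max = arccos|n̂_z| ≈ 76.3°.

≈ 76°S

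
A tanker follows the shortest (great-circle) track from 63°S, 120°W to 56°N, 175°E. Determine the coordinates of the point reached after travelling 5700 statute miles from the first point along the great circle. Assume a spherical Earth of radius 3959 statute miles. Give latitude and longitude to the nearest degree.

≈ 13°N, 162°W

Write both endpoints as unit vectors p₁, p₂ with components (cos φ cos λ, cos φ sin λ, sin φ).
The central angle between the endpoints is δ = arccos(p₁·p₂) ≈ 2.254 rad (129.2°). The total great-circle distance is δ·R ≈ 2.254 × 3959 ≈ 8924 mi, so the target fraction is f = 5700/8924 ≈ 0.639.
Interpolate at f ≈ 0.639 with slerp weights a = sin((1−f)δ)/sin δ ≈ 0.938, b = sin(fδ)/sin δ ≈ 1.278.
p = a·p₁ + b·p₂ ≈ (-0.925, -0.306, 0.224); φ = arcsin(p_z) ≈ 12.96°, λ = atan2(p_y, p_x) ≈ -161.67°.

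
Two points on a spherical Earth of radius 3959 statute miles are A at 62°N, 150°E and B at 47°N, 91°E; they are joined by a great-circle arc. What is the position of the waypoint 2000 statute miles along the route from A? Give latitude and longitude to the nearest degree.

≈ 52°N, 99°E

Write both endpoints as unit vectors p₁, p₂ with components (cos φ cos λ, cos φ sin λ, sin φ).
The central angle between the endpoints is δ = arccos(p₁·p₂) ≈ 0.626 rad (35.8°). The total great-circle distance is δ·R ≈ 0.626 × 3959 ≈ 2476 mi, so the target fraction is f = 2000/2476 ≈ 0.808.
Interpolate at f ≈ 0.808 with slerp weights a = sin((1−f)δ)/sin δ ≈ 0.205, b = sin(fδ)/sin δ ≈ 0.827.
p = a·p₁ + b·p₂ ≈ (-0.093, 0.612, 0.786); φ = arcsin(p_z) ≈ 51.77°, λ = atan2(p_y, p_x) ≈ 98.66°.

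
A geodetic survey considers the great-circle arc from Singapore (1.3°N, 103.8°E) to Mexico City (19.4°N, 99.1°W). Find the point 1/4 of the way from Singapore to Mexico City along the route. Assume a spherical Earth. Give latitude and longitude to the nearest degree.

≈ (26°N, 133°E)

Convert each endpoint to a unit vector on the sphere (x = cos φ cos λ, y = cos φ sin λ, z = sin φ).
The central angle between the endpoints is δ = arccos(p₁·p₂) ≈ 2.608 rad (149.4°).
Interpolate at f = 1/4 with slerp weights a = sin((1−f)δ)/sin δ ≈ 1.823, b = sin(fδ)/sin δ ≈ 1.194.
p = a·p₁ + b·p₂ ≈ (-0.613, 0.658, 0.438); φ = arcsin(p_z) ≈ 25.97°, λ = atan2(p_y, p_x) ≈ 132.96°.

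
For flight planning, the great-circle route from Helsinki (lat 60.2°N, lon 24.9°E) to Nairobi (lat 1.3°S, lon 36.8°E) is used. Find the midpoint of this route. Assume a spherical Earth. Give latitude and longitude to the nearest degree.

The haversine formula gives a central angle δ ≈ 1.085 rad (62.2°) between the endpoints.
Interpolate at f = 1/2 with slerp weights a = sin((1−f)δ)/sin δ ≈ 0.584, b = sin(fδ)/sin δ ≈ 0.584.
p = a·p₁ + b·p₂ ≈ (0.731, 0.472, 0.493); φ = arcsin(p_z) ≈ 29.57°, λ = atan2(p_y, p_x) ≈ 32.86°.

≈ lat 30°N, lon 33°E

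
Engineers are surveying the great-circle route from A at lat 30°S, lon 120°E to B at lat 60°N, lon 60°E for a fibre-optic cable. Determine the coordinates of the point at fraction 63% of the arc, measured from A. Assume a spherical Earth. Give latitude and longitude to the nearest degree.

Write both endpoints as unit vectors p₁, p₂ with components (cos φ cos λ, cos φ sin λ, sin φ).
The central angle between the endpoints is δ = arccos(p₁·p₂) ≈ 1.789 rad (102.5°).
Interpolate at f = 0.63 with slerp weights a = sin((1−f)δ)/sin δ ≈ 0.630, b = sin(fδ)/sin δ ≈ 0.925.
p = a·p₁ + b·p₂ ≈ (-0.041, 0.873, 0.486); φ = arcsin(p_z) ≈ 29.10°, λ = atan2(p_y, p_x) ≈ 92.71°.

≈ lat 29°N, lon 93°E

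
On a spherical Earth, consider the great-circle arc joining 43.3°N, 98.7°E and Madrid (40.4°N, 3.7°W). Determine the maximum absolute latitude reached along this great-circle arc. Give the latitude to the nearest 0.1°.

≈ 55.1°N

The great circle lies in the plane with unit normal n̂ = (p₁ × p₂)/|p₁ × p₂|.
Here n̂_z ≈ -0.572; the vertex latitude is φ_max = arccos|n̂_z| ≈ 55.1°.
Check via Clairaut: cos φ_max = |cos φ₁| · sin C = cos(43.3°)·sin(51.9°) ≈ 0.572, again giving ≈ 55.1°.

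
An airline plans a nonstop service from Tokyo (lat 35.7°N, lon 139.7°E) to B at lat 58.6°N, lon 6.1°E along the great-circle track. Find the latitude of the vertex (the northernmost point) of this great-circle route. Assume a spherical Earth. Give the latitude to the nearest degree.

≈ 72°N

The great circle lies in the plane with unit normal n̂ = (p₁ × p₂)/|p₁ × p₂|.
Here n̂_z ≈ -0.313; the vertex latitude is φ_max = arccos|n̂_z| ≈ 71.8°.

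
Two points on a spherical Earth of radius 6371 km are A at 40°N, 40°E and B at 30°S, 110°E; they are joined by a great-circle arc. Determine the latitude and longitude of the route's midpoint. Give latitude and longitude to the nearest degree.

From cos δ = sin φ₁ sin φ₂ + cos φ₁ cos φ₂ cos Δλ, the central angle is δ ≈ 1.665 rad (95.4°).
Interpolate at f = 1/2 with slerp weights a = sin((1−f)δ)/sin δ ≈ 0.743, b = sin(fδ)/sin δ ≈ 0.743.
p = a·p₁ + b·p₂ ≈ (0.216, 0.971, 0.106); φ = arcsin(p_z) ≈ 6.09°, λ = atan2(p_y, p_x) ≈ 77.46°.

≈ 6°N, 77°E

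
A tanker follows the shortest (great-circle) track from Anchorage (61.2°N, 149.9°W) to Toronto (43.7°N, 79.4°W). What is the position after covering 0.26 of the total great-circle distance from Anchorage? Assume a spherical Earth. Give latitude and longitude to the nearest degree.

≈ 61°N, 126°W

Write both endpoints as unit vectors p₁, p₂ with components (cos φ cos λ, cos φ sin λ, sin φ).
The central angle between the endpoints is δ = arccos(p₁·p₂) ≈ 0.765 rad (43.8°).
Interpolate at f = 0.26 with slerp weights a = sin((1−f)δ)/sin δ ≈ 0.774, b = sin(fδ)/sin δ ≈ 0.285.
p = a·p₁ + b·p₂ ≈ (-0.285, -0.390, 0.876); φ = arcsin(p_z) ≈ 61.13°, λ = atan2(p_y, p_x) ≈ -126.15°.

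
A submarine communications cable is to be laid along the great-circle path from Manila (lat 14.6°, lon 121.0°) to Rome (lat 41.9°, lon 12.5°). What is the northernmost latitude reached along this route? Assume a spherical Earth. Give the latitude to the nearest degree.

The great circle lies in the plane with unit normal n̂ = (p₁ × p₂)/|p₁ × p₂|.
Here n̂_z ≈ -0.684; the vertex latitude is φ_max = arccos|n̂_z| ≈ 46.8°.

≈ 47°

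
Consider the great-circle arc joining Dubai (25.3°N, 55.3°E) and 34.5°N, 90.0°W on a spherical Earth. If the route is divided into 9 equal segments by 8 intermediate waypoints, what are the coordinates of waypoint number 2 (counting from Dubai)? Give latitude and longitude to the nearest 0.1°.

The haversine formula gives a central angle δ ≈ 1.950 rad (111.7°) between the endpoints.
Interpolate at f = 2/9 with slerp weights a = sin((1−f)δ)/sin δ ≈ 1.075, b = sin(fδ)/sin δ ≈ 0.452.
p = a·p₁ + b·p₂ ≈ (0.553, 0.426, 0.716); φ = arcsin(p_z) ≈ 45.69°, λ = atan2(p_y, p_x) ≈ 37.62°.

≈ 45.7°N, 37.6°E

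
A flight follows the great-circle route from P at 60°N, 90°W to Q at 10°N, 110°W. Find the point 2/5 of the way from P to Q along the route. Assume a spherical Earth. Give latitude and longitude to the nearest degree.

≈ 40°N, 102°W

Convert each endpoint to a unit vector on the sphere (x = cos φ cos λ, y = cos φ sin λ, z = sin φ).
The central angle between the endpoints is δ = arccos(p₁·p₂) ≈ 0.911 rad (52.2°).
Interpolate at f = 2/5 with slerp weights a = sin((1−f)δ)/sin δ ≈ 0.658, b = sin(fδ)/sin δ ≈ 0.451.
p = a·p₁ + b·p₂ ≈ (-0.152, -0.746, 0.648); φ = arcsin(p_z) ≈ 40.39°, λ = atan2(p_y, p_x) ≈ -101.51°.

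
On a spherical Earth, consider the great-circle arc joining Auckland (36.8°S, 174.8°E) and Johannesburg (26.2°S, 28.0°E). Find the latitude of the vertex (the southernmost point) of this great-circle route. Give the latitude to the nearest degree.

The great circle lies in the plane with unit normal n̂ = (p₁ × p₂)/|p₁ × p₂|.
Here n̂_z ≈ -0.418; the vertex latitude is φ_max = arccos|n̂_z| ≈ 65.3°.
Check via Clairaut: cos φ_max = |cos φ₁| · sin C = cos(36.8°)·sin(148.5°) ≈ 0.418, again giving ≈ 65.3°.

≈ 65°S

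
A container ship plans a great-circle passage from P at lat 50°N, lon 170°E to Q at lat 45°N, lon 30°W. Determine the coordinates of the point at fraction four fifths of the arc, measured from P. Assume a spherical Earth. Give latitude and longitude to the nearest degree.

Convert each endpoint to a unit vector on the sphere (x = cos φ cos λ, y = cos φ sin λ, z = sin φ).
The central angle between the endpoints is δ = arccos(p₁·p₂) ≈ 1.456 rad (83.4°).
Interpolate at f = 4/5 with slerp weights a = sin((1−f)δ)/sin δ ≈ 0.289, b = sin(fδ)/sin δ ≈ 0.925.
p = a·p₁ + b·p₂ ≈ (0.383, -0.295, 0.875); φ = arcsin(p_z) ≈ 61.08°, λ = atan2(p_y, p_x) ≈ -37.55°.

≈ lat 61°N, lon 38°W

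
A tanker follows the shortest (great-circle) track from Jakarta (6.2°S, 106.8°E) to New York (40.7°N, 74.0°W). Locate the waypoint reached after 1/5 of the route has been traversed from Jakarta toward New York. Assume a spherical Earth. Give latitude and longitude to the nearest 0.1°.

≈ 22.9°N, 107.4°E

The haversine formula gives a central angle δ ≈ 2.539 rad (145.5°) between the endpoints.
Interpolate at f = 1/5 with slerp weights a = sin((1−f)δ)/sin δ ≈ 1.581, b = sin(fδ)/sin δ ≈ 0.858.
p = a·p₁ + b·p₂ ≈ (-0.275, 0.879, 0.389); φ = arcsin(p_z) ≈ 22.89°, λ = atan2(p_y, p_x) ≈ 107.37°.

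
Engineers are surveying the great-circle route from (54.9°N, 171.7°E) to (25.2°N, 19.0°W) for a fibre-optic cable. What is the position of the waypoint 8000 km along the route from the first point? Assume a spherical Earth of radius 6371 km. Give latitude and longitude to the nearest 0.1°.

≈ (52.4°N, 23.7°W)

The haversine formula gives a central angle δ ≈ 1.734 rad (99.4°) between the endpoints. The total great-circle distance is δ·R ≈ 1.734 × 6371 ≈ 11050 km, so the target fraction is f = 8000/11050 ≈ 0.724.
Interpolate at f ≈ 0.724 with slerp weights a = sin((1−f)δ)/sin δ ≈ 0.467, b = sin(fδ)/sin δ ≈ 0.964.
p = a·p₁ + b·p₂ ≈ (0.559, -0.245, 0.792); φ = arcsin(p_z) ≈ 52.40°, λ = atan2(p_y, p_x) ≈ -23.69°.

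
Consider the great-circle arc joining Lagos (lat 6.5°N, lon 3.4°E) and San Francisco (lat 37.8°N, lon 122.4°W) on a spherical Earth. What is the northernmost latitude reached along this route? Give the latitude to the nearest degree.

The great circle lies in the plane with unit normal n̂ = (p₁ × p₂)/|p₁ × p₂|.
Here n̂_z ≈ -0.691; the vertex latitude is φ_max = arccos|n̂_z| ≈ 46.3°.
Check via Clairaut: cos φ_max = |cos φ₁| · sin C = cos(6.5°)·sin(44.1°) ≈ 0.691, again giving ≈ 46.3°.

≈ 46°N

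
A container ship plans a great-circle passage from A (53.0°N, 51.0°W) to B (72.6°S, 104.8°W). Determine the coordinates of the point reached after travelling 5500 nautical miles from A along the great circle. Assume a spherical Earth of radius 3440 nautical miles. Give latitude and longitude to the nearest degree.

≈ (36°S, 74°W)

The haversine formula gives a central angle δ ≈ 2.286 rad (131.0°) between the endpoints. The total great-circle distance is δ·R ≈ 2.286 × 3440 ≈ 7864 nmi, so the target fraction is f = 5500/7864 ≈ 0.699.
Interpolate at f ≈ 0.699 with slerp weights a = sin((1−f)δ)/sin δ ≈ 0.840, b = sin(fδ)/sin δ ≈ 1.324.
p = a·p₁ + b·p₂ ≈ (0.217, -0.776, -0.592); φ = arcsin(p_z) ≈ -36.33°, λ = atan2(p_y, p_x) ≈ -74.37°.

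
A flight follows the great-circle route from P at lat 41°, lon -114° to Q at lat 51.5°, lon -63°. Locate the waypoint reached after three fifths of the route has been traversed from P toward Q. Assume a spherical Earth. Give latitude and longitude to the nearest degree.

Convert each endpoint to a unit vector on the sphere (x = cos φ cos λ, y = cos φ sin λ, z = sin φ).
The central angle between the endpoints is δ = arccos(p₁·p₂) ≈ 0.628 rad (36.0°).
Interpolate at f = 3/5 with slerp weights a = sin((1−f)δ)/sin δ ≈ 0.423, b = sin(fδ)/sin δ ≈ 0.626.
p = a·p₁ + b·p₂ ≈ (0.047, -0.639, 0.768); φ = arcsin(p_z) ≈ 50.15°, λ = atan2(p_y, p_x) ≈ -85.78°.

≈ lat 50°, lon -86°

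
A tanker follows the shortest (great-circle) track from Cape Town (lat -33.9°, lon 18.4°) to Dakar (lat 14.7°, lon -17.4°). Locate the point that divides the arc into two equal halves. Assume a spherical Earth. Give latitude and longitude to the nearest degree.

Convert each endpoint to a unit vector on the sphere (x = cos φ cos λ, y = cos φ sin λ, z = sin φ).
The central angle between the endpoints is δ = arccos(p₁·p₂) ≈ 1.036 rad (59.4°).
Interpolate at f = 1/2 with slerp weights a = sin((1−f)δ)/sin δ ≈ 0.576, b = sin(fδ)/sin δ ≈ 0.576.
p = a·p₁ + b·p₂ ≈ (0.984, -0.016, -0.175); φ = arcsin(p_z) ≈ -10.08°, λ = atan2(p_y, p_x) ≈ -0.91°.

≈ lat -10°, lon -1°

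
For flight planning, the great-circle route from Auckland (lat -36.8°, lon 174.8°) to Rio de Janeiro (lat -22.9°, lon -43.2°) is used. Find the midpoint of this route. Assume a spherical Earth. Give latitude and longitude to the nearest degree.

≈ lat -60°, lon -103°

Write both endpoints as unit vectors p₁, p₂ with components (cos φ cos λ, cos φ sin λ, sin φ).
The central angle between the endpoints is δ = arccos(p₁·p₂) ≈ 1.926 rad (110.4°).
Interpolate at f = 1/2 with slerp weights a = sin((1−f)δ)/sin δ ≈ 0.876, b = sin(fδ)/sin δ ≈ 0.876.
p = a·p₁ + b·p₂ ≈ (-0.110, -0.489, -0.865); φ = arcsin(p_z) ≈ -59.93°, λ = atan2(p_y, p_x) ≈ -102.72°.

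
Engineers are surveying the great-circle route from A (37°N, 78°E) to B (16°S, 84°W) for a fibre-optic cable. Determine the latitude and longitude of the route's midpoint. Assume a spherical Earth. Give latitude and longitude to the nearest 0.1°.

≈ (45.7°N, 33.3°W)

Convert each endpoint to a unit vector on the sphere (x = cos φ cos λ, y = cos φ sin λ, z = sin φ).
The central angle between the endpoints is δ = arccos(p₁·p₂) ≈ 2.681 rad (153.6°).
Interpolate at f = 1/2 with slerp weights a = sin((1−f)δ)/sin δ ≈ 2.193, b = sin(fδ)/sin δ ≈ 2.193.
p = a·p₁ + b·p₂ ≈ (0.584, -0.383, 0.715); φ = arcsin(p_z) ≈ 45.66°, λ = atan2(p_y, p_x) ≈ -33.26°.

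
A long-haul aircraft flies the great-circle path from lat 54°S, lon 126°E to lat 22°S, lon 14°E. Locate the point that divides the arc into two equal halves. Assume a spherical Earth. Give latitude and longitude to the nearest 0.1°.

Convert each endpoint to a unit vector on the sphere (x = cos φ cos λ, y = cos φ sin λ, z = sin φ).
The central angle between the endpoints is δ = arccos(p₁·p₂) ≈ 1.472 rad (84.3°).
Interpolate at f = 1/2 with slerp weights a = sin((1−f)δ)/sin δ ≈ 0.675, b = sin(fδ)/sin δ ≈ 0.675.
p = a·p₁ + b·p₂ ≈ (0.374, 0.472, -0.798); φ = arcsin(p_z) ≈ -52.98°, λ = atan2(p_y, p_x) ≈ 51.63°.

≈ lat 53.0°S, lon 51.6°E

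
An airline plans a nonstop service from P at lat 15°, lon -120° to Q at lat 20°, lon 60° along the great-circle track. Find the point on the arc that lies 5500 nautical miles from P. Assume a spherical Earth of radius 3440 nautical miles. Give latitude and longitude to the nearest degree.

≈ lat 73°, lon 60°

Convert each endpoint to a unit vector on the sphere (x = cos φ cos λ, y = cos φ sin λ, z = sin φ).
The central angle between the endpoints is δ = arccos(p₁·p₂) ≈ 2.531 rad (145.0°). The total great-circle distance is δ·R ≈ 2.531 × 3440 ≈ 8706 nmi, so the target fraction is f = 5500/8706 ≈ 0.632.
Interpolate at f ≈ 0.632 with slerp weights a = sin((1−f)δ)/sin δ ≈ 1.400, b = sin(fδ)/sin δ ≈ 1.743.
p = a·p₁ + b·p₂ ≈ (0.143, 0.248, 0.958); φ = arcsin(p_z) ≈ 73.39°, λ = atan2(p_y, p_x) ≈ 60.00°.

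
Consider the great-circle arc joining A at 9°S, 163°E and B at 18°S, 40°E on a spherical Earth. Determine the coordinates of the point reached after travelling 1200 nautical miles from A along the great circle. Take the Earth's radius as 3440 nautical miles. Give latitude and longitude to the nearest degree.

≈ 17°S, 144°E

From cos δ = sin φ₁ sin φ₂ + cos φ₁ cos φ₂ cos Δλ, the central angle is δ ≈ 2.052 rad (117.6°). The total great-circle distance is δ·R ≈ 2.052 × 3440 ≈ 7061 nmi, so the target fraction is f = 1200/7061 ≈ 0.170.
Interpolate at f ≈ 0.170 with slerp weights a = sin((1−f)δ)/sin δ ≈ 1.118, b = sin(fδ)/sin δ ≈ 0.386.
p = a·p₁ + b·p₂ ≈ (-0.775, 0.559, -0.294); φ = arcsin(p_z) ≈ -17.11°, λ = atan2(p_y, p_x) ≈ 144.22°.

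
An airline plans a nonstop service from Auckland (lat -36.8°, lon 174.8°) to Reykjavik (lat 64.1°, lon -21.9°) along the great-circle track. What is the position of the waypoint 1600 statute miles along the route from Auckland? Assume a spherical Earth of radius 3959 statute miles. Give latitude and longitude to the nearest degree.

≈ lat -14°, lon -179°

The haversine formula gives a central angle δ ≈ 2.634 rad (150.9°) between the endpoints. The total great-circle distance is δ·R ≈ 2.634 × 3959 ≈ 10428 mi, so the target fraction is f = 1600/10428 ≈ 0.153.
Interpolate at f ≈ 0.153 with slerp weights a = sin((1−f)δ)/sin δ ≈ 1.626, b = sin(fδ)/sin δ ≈ 0.809.
p = a·p₁ + b·p₂ ≈ (-0.969, -0.014, -0.247); φ = arcsin(p_z) ≈ -14.27°, λ = atan2(p_y, p_x) ≈ -179.19°.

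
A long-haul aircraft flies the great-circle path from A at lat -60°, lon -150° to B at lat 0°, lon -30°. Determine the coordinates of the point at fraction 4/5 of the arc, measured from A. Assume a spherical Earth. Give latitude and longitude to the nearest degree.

From cos δ = sin φ₁ sin φ₂ + cos φ₁ cos φ₂ cos Δλ, the central angle is δ ≈ 1.823 rad (104.5°).
Interpolate at f = 4/5 with slerp weights a = sin((1−f)δ)/sin δ ≈ 0.368, b = sin(fδ)/sin δ ≈ 1.026.
p = a·p₁ + b·p₂ ≈ (0.729, -0.605, -0.319); φ = arcsin(p_z) ≈ -18.60°, λ = atan2(p_y, p_x) ≈ -39.69°.

≈ lat -19°, lon -40°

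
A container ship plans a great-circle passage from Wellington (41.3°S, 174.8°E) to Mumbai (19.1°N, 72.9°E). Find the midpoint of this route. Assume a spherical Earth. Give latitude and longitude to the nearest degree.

≈ (17°S, 116°E)

Convert each endpoint to a unit vector on the sphere (x = cos φ cos λ, y = cos φ sin λ, z = sin φ).
The central angle between the endpoints is δ = arccos(p₁·p₂) ≈ 1.942 rad (111.2°).
Interpolate at f = 1/2 with slerp weights a = sin((1−f)δ)/sin δ ≈ 0.886, b = sin(fδ)/sin δ ≈ 0.886.
p = a·p₁ + b·p₂ ≈ (-0.416, 0.860, -0.295); φ = arcsin(p_z) ≈ -17.14°, λ = atan2(p_y, p_x) ≈ 115.84°.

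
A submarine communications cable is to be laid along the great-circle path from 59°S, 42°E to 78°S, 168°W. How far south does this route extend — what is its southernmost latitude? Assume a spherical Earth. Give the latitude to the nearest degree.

≈ 85°S

The great circle lies in the plane with unit normal n̂ = (p₁ × p₂)/|p₁ × p₂|.
Here n̂_z ≈ +0.080; the vertex latitude is φ_max = arccos|n̂_z| ≈ 85.4°.
Check via Clairaut: cos φ_max = |cos φ₁| · sin C = cos(59.0°)·sin(171.0°) ≈ 0.080, again giving ≈ 85.4°.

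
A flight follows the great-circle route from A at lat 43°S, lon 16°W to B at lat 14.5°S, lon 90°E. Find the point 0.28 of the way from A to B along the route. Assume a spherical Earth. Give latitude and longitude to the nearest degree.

≈ lat 47°S, lon 20°E

Write both endpoints as unit vectors p₁, p₂ with components (cos φ cos λ, cos φ sin λ, sin φ).
The central angle between the endpoints is δ = arccos(p₁·p₂) ≈ 1.595 rad (91.4°).
Interpolate at f = 0.28 with slerp weights a = sin((1−f)δ)/sin δ ≈ 0.912, b = sin(fδ)/sin δ ≈ 0.432.
p = a·p₁ + b·p₂ ≈ (0.641, 0.234, -0.730); φ = arcsin(p_z) ≈ -46.93°, λ = atan2(p_y, p_x) ≈ 20.07°.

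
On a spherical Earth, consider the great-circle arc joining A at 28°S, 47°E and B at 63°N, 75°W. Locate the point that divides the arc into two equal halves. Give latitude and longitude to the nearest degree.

≈ 29°N, 16°E

Convert each endpoint to a unit vector on the sphere (x = cos φ cos λ, y = cos φ sin λ, z = sin φ).
The central angle between the endpoints is δ = arccos(p₁·p₂) ≈ 2.253 rad (129.1°).
Interpolate at f = 1/2 with slerp weights a = sin((1−f)δ)/sin δ ≈ 1.164, b = sin(fδ)/sin δ ≈ 1.164.
p = a·p₁ + b·p₂ ≈ (0.837, 0.241, 0.491); φ = arcsin(p_z) ≈ 29.37°, λ = atan2(p_y, p_x) ≈ 16.06°.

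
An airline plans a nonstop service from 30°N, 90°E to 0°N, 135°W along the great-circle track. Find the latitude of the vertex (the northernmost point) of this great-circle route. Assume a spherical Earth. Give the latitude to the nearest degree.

The great circle lies in the plane with unit normal n̂ = (p₁ × p₂)/|p₁ × p₂|.
Here n̂_z ≈ +0.775; the vertex latitude is φ_max = arccos|n̂_z| ≈ 39.2°.
Check via Clairaut: cos φ_max = |cos φ₁| · sin C = cos(30.0°)·sin(63.4°) ≈ 0.775, again giving ≈ 39.2°.

≈ 39°N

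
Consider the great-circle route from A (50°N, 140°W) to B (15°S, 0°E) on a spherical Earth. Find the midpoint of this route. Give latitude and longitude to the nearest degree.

≈ (39°N, 41°W)

Write both endpoints as unit vectors p₁, p₂ with components (cos φ cos λ, cos φ sin λ, sin φ).
The central angle between the endpoints is δ = arccos(p₁·p₂) ≈ 2.310 rad (132.4°).
Interpolate at f = 1/2 with slerp weights a = sin((1−f)δ)/sin δ ≈ 1.238, b = sin(fδ)/sin δ ≈ 1.238.
p = a·p₁ + b·p₂ ≈ (0.586, -0.512, 0.628); φ = arcsin(p_z) ≈ 38.91°, λ = atan2(p_y, p_x) ≈ -41.11°.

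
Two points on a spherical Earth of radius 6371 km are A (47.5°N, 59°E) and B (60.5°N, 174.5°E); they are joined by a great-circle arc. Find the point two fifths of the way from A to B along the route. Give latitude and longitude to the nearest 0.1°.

Convert each endpoint to a unit vector on the sphere (x = cos φ cos λ, y = cos φ sin λ, z = sin φ).
The central angle between the endpoints is δ = arccos(p₁·p₂) ≈ 1.049 rad (60.1°).
Interpolate at f = 2/5 with slerp weights a = sin((1−f)δ)/sin δ ≈ 0.679, b = sin(fδ)/sin δ ≈ 0.470.
p = a·p₁ + b·p₂ ≈ (0.006, 0.415, 0.910); φ = arcsin(p_z) ≈ 65.45°, λ = atan2(p_y, p_x) ≈ 89.18°.

≈ (65.5°N, 89.2°E)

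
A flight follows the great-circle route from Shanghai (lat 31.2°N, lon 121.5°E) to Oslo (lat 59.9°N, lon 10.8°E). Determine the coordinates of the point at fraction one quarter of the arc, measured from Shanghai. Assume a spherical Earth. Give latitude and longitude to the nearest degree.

Convert each endpoint to a unit vector on the sphere (x = cos φ cos λ, y = cos φ sin λ, z = sin φ).
The central angle between the endpoints is δ = arccos(p₁·p₂) ≈ 1.270 rad (72.8°).
Interpolate at f = 1/4 with slerp weights a = sin((1−f)δ)/sin δ ≈ 0.853, b = sin(fδ)/sin δ ≈ 0.327.
p = a·p₁ + b·p₂ ≈ (-0.220, 0.653, 0.725); φ = arcsin(p_z) ≈ 46.44°, λ = atan2(p_y, p_x) ≈ 108.64°.

≈ lat 46°N, lon 109°E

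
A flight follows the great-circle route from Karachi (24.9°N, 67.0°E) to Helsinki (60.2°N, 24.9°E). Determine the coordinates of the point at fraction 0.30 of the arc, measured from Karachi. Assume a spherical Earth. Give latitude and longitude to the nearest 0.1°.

≈ (36.8°N, 59.1°E)

Convert each endpoint to a unit vector on the sphere (x = cos φ cos λ, y = cos φ sin λ, z = sin φ).
The central angle between the endpoints is δ = arccos(p₁·p₂) ≈ 0.796 rad (45.6°).
Interpolate at f = 0.30 with slerp weights a = sin((1−f)δ)/sin δ ≈ 0.740, b = sin(fδ)/sin δ ≈ 0.331.
p = a·p₁ + b·p₂ ≈ (0.411, 0.687, 0.599); φ = arcsin(p_z) ≈ 36.78°, λ = atan2(p_y, p_x) ≈ 59.09°.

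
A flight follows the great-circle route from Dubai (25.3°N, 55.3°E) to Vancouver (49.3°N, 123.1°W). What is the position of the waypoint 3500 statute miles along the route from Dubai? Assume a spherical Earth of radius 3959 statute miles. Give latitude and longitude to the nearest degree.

≈ (76°N, 52°E)

The haversine formula gives a central angle δ ≈ 1.839 rad (105.4°) between the endpoints. The total great-circle distance is δ·R ≈ 1.839 × 3959 ≈ 7282 mi, so the target fraction is f = 3500/7282 ≈ 0.481.
Interpolate at f ≈ 0.481 with slerp weights a = sin((1−f)δ)/sin δ ≈ 0.847, b = sin(fδ)/sin δ ≈ 0.802.
p = a·p₁ + b·p₂ ≈ (0.150, 0.191, 0.970); φ = arcsin(p_z) ≈ 75.92°, λ = atan2(p_y, p_x) ≈ 51.86°.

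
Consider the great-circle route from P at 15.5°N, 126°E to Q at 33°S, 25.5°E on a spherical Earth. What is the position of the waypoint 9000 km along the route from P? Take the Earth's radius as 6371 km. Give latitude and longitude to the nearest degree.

≈ 26°S, 55°E

From cos δ = sin φ₁ sin φ₂ + cos φ₁ cos φ₂ cos Δλ, the central angle is δ ≈ 1.868 rad (107.0°). The total great-circle distance is δ·R ≈ 1.868 × 6371 ≈ 11901 km, so the target fraction is f = 9000/11901 ≈ 0.756.
Interpolate at f ≈ 0.756 with slerp weights a = sin((1−f)δ)/sin δ ≈ 0.460, b = sin(fδ)/sin δ ≈ 1.033.
p = a·p₁ + b·p₂ ≈ (0.521, 0.731, -0.440); φ = arcsin(p_z) ≈ -26.08°, λ = atan2(p_y, p_x) ≈ 54.52°.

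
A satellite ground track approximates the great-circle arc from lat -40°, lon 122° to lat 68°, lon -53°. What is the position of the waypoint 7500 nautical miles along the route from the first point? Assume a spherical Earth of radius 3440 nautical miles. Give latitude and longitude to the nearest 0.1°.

≈ lat 84.0°, lon 89.0°

Write both endpoints as unit vectors p₁, p₂ with components (cos φ cos λ, cos φ sin λ, sin φ).
The central angle between the endpoints is δ = arccos(p₁·p₂) ≈ 2.651 rad (151.9°). The total great-circle distance is δ·R ≈ 2.651 × 3440 ≈ 9118 nmi, so the target fraction is f = 7500/9118 ≈ 0.823.
Interpolate at f ≈ 0.823 with slerp weights a = sin((1−f)δ)/sin δ ≈ 0.961, b = sin(fδ)/sin δ ≈ 1.739.
p = a·p₁ + b·p₂ ≈ (0.002, 0.104, 0.995); φ = arcsin(p_z) ≈ 84.02°, λ = atan2(p_y, p_x) ≈ 88.97°.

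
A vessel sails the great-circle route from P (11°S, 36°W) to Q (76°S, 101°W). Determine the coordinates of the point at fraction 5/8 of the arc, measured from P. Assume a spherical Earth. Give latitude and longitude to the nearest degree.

≈ (55°S, 53°W)

Convert each endpoint to a unit vector on the sphere (x = cos φ cos λ, y = cos φ sin λ, z = sin φ).
The central angle between the endpoints is δ = arccos(p₁·p₂) ≈ 1.281 rad (73.4°).
Interpolate at f = 5/8 with slerp weights a = sin((1−f)δ)/sin δ ≈ 0.482, b = sin(fδ)/sin δ ≈ 0.749.
p = a·p₁ + b·p₂ ≈ (0.348, -0.456, -0.819); φ = arcsin(p_z) ≈ -54.97°, λ = atan2(p_y, p_x) ≈ -52.63°.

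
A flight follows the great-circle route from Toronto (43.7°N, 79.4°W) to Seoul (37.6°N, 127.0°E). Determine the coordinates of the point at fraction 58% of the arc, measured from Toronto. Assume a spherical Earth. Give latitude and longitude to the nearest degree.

≈ (72°N, 168°E)

The haversine formula gives a central angle δ ≈ 1.662 rad (95.3°) between the endpoints.
Interpolate at f = 0.58 with slerp weights a = sin((1−f)δ)/sin δ ≈ 0.646, b = sin(fδ)/sin δ ≈ 0.825.
p = a·p₁ + b·p₂ ≈ (-0.308, 0.063, 0.949); φ = arcsin(p_z) ≈ 71.70°, λ = atan2(p_y, p_x) ≈ 168.37°.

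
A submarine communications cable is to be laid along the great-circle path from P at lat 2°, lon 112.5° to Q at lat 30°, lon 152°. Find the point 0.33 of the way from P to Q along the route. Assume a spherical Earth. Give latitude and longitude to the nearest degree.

≈ lat 12°, lon 124°

Write both endpoints as unit vectors p₁, p₂ with components (cos φ cos λ, cos φ sin λ, sin φ).
The central angle between the endpoints is δ = arccos(p₁·p₂) ≈ 0.816 rad (46.7°).
Interpolate at f = 0.33 with slerp weights a = sin((1−f)δ)/sin δ ≈ 0.714, b = sin(fδ)/sin δ ≈ 0.365.
p = a·p₁ + b·p₂ ≈ (-0.552, 0.807, 0.208); φ = arcsin(p_z) ≈ 11.98°, λ = atan2(p_y, p_x) ≈ 124.37°.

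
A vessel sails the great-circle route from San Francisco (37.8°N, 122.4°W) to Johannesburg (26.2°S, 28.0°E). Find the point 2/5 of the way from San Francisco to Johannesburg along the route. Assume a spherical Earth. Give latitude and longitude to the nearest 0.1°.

Convert each endpoint to a unit vector on the sphere (x = cos φ cos λ, y = cos φ sin λ, z = sin φ).
The central angle between the endpoints is δ = arccos(p₁·p₂) ≈ 2.662 rad (152.5°).
Interpolate at f = 2/5 with slerp weights a = sin((1−f)δ)/sin δ ≈ 2.165, b = sin(fδ)/sin δ ≈ 1.894.
p = a·p₁ + b·p₂ ≈ (0.584, -0.647, 0.491); φ = arcsin(p_z) ≈ 29.39°, λ = atan2(p_y, p_x) ≈ -47.90°.

≈ 29.4°N, 47.9°W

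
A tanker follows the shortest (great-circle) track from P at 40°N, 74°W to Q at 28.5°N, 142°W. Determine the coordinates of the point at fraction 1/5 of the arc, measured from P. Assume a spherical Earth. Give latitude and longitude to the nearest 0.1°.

≈ 41.2°N, 88.7°W

The haversine formula gives a central angle δ ≈ 0.978 rad (56.0°) between the endpoints.
Interpolate at f = 1/5 with slerp weights a = sin((1−f)δ)/sin δ ≈ 0.850, b = sin(fδ)/sin δ ≈ 0.234.
p = a·p₁ + b·p₂ ≈ (0.017, -0.753, 0.658); φ = arcsin(p_z) ≈ 41.16°, λ = atan2(p_y, p_x) ≈ -88.69°.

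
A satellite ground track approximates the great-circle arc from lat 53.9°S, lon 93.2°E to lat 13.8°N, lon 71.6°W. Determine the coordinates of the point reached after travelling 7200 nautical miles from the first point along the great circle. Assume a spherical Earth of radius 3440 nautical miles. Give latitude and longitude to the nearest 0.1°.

The haversine formula gives a central angle δ ≈ 2.411 rad (138.2°) between the endpoints. The total great-circle distance is δ·R ≈ 2.411 × 3440 ≈ 8294 nmi, so the target fraction is f = 7200/8294 ≈ 0.868.
Interpolate at f ≈ 0.868 with slerp weights a = sin((1−f)δ)/sin δ ≈ 0.469, b = sin(fδ)/sin δ ≈ 1.299.
p = a·p₁ + b·p₂ ≈ (0.383, -0.921, -0.069); φ = arcsin(p_z) ≈ -3.96°, λ = atan2(p_y, p_x) ≈ -67.44°.

≈ lat 4.0°S, lon 67.4°W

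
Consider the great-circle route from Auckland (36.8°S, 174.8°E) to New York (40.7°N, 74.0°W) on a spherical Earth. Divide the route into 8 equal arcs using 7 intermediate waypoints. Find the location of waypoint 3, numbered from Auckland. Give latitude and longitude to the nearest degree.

Convert each endpoint to a unit vector on the sphere (x = cos φ cos λ, y = cos φ sin λ, z = sin φ).
The central angle between the endpoints is δ = arccos(p₁·p₂) ≈ 2.227 rad (127.6°).
Interpolate at f = 3/8 with slerp weights a = sin((1−f)δ)/sin δ ≈ 1.242, b = sin(fδ)/sin δ ≈ 0.936.
p = a·p₁ + b·p₂ ≈ (-0.795, -0.592, -0.134); φ = arcsin(p_z) ≈ -7.69°, λ = atan2(p_y, p_x) ≈ -143.33°.

≈ (8°S, 143°W)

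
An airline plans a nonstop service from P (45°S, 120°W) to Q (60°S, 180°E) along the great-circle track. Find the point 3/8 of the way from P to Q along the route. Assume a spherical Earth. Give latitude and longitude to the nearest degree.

The haversine formula gives a central angle δ ≈ 0.661 rad (37.9°) between the endpoints.
Interpolate at f = 3/8 with slerp weights a = sin((1−f)δ)/sin δ ≈ 0.654, b = sin(fδ)/sin δ ≈ 0.400.
p = a·p₁ + b·p₂ ≈ (-0.431, -0.400, -0.809); φ = arcsin(p_z) ≈ -53.96°, λ = atan2(p_y, p_x) ≈ -137.11°.

≈ (54°S, 137°W)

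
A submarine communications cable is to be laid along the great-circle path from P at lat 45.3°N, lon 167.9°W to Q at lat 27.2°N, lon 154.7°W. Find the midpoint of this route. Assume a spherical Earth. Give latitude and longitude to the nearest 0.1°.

From cos δ = sin φ₁ sin φ₂ + cos φ₁ cos φ₂ cos Δλ, the central angle is δ ≈ 0.365 rad (20.9°).
Interpolate at f = 1/2 with slerp weights a = sin((1−f)δ)/sin δ ≈ 0.508, b = sin(fδ)/sin δ ≈ 0.508.
p = a·p₁ + b·p₂ ≈ (-0.759, -0.268, 0.594); φ = arcsin(p_z) ≈ 36.43°, λ = atan2(p_y, p_x) ≈ -160.53°.

≈ lat 36.4°N, lon 160.5°W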